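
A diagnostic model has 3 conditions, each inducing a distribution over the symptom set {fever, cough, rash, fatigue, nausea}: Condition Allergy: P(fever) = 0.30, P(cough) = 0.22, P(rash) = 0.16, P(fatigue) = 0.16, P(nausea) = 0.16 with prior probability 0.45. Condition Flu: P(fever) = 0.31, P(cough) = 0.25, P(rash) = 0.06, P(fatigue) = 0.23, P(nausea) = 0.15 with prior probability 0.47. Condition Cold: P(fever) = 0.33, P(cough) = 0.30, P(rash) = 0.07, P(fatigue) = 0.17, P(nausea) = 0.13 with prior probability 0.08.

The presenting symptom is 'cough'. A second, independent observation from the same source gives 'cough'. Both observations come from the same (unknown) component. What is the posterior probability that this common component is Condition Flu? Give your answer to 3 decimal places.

By Bayes' theorem, P(k | x) = w_k f_k(x) / Σ_j w_j f_j(x).
Since both observations come from the same component, the likelihood for component k is f_k(x₁)·f_k(x₂).
  p_Allergy = [P(cough | comp) = 0.22] × [0.22] = 0.0484
  p_Flu = [P(cough | comp) = 0.25] × [0.25] = 0.0625
  p_Cold = [P(cough | comp) = 0.30] × [0.3] = 0.09
Prior × likelihood for each component:
  w_Allergy·p_Allergy = 0.45 × 0.0484 = 0.02178
  w_Flu·p_Flu = 0.47 × 0.0625 = 0.029375
  w_Cold·p_Cold = 0.08 × 0.09 = 0.0072
Evidence: 0.02178 + 0.029375 + 0.0072 = 0.058355
P(Condition Flu | x₁,x₂) ≈ 0.503

0.503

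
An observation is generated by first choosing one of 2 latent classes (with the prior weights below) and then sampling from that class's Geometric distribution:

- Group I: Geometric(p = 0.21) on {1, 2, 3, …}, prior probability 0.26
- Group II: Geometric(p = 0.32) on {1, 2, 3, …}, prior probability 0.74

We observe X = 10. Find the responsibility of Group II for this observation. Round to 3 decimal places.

0.529

Posterior ∝ prior × likelihood, so P(k | x) ∝ P(Z=k) f_k(x); normalise over all components.
Component likelihoods at x = 10:
  f_I = 0.0251688
  f_II = 0.00994787
Prior × likelihood for each component:
  P(Z=I)·f_I = 0.26 × 0.0251688 = 0.0065439
  P(Z=II)·f_II = 0.74 × 0.00994787 = 0.00736143
Evidence: 0.0065439 + 0.00736143 = 0.0139053
Responsibility of Group II: 0.00736143 / 0.0139053 ≈ 0.529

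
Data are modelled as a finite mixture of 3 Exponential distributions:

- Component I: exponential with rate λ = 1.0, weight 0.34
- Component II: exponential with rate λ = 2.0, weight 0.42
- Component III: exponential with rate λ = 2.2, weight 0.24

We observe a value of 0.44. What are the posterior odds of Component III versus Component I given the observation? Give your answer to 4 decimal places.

0.9159

Since P(k|x) ∝ π_k f_k(x), the posterior odds are π_i f_i(x) / (π_j f_j(x)).
Evaluate each component's likelihood at the observed value:
  f_I = 0.644036
  f_II = 0.829566
  f_III = 0.835652
Odds = (0.24/0.34) × (0.835652/0.644036) = 0.705882 × 1.29752 ≈ 0.9159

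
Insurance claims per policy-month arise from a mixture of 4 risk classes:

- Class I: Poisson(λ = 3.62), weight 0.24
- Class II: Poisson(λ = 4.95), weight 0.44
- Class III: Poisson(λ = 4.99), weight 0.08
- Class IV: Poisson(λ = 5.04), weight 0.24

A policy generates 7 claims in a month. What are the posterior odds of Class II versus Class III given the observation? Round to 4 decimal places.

Posterior odds = (w_i f_i(x)) / (w_j f_j(x)); the normalising sum cancels.
Component likelihoods at x = 7 claims:
  f_I = e^(−3.62)·3.62^7/7! = 0.0432896
  f_II = e^(−4.95)·4.95^7/7! = 0.102341
  f_III = e^(−4.99)·4.99^7/7! = 0.104026
  f_IV = e^(−5.04)·5.04^7/7! = 0.106106
Odds = (0.44/0.08) × (0.102341/0.104026) = 5.5 × 0.983794 ≈ 5.4109

5.4109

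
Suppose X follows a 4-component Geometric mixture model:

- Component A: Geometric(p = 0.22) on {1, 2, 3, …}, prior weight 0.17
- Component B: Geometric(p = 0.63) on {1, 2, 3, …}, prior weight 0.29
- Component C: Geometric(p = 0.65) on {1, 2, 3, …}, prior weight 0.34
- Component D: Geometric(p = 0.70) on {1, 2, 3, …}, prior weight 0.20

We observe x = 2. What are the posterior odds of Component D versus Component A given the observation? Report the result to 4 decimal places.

1.4397

Only the two components matter; the odds are (π_i f_i(x)) / (π_j f_j(x)).
Evaluate each component's likelihood at the observed value:
  L_A = 0.22·(1−0.22)^1 = 0.22·0.78 = 0.1716
  L_B = 0.63·(1−0.63)^1 = 0.63·0.37 = 0.2331
  L_C = 0.65·(1−0.65)^1 = 0.65·0.35 = 0.2275
  L_D = 0.70·(1−0.70)^1 = 0.70·0.3 = 0.21
0.042 / 0.029172 ≈ 1.4397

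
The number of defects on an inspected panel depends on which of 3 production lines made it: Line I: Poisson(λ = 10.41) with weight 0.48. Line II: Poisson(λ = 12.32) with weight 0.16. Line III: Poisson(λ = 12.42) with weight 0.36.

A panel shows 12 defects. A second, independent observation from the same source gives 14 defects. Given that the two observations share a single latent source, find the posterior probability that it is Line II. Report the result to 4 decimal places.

By Bayes' theorem, P(k | x) = P(Z=k) f_k(x) / Σ_j P(Z=j) f_j(x).
Since both observations come from the same component, the likelihood for component k is f_k(x₁)·f_k(x₂).
  L_I = [e^(−10.41)·10.41^12/12! = 0.101875] × [0.0606591] = 0.00617963
  L_II = [e^(−12.32)·12.32^12/12! = 0.113889] × [0.0949803] = 0.0108173
  L_III = [e^(−12.42)·12.42^12/12! = 0.113549] × [0.0962402] = 0.010928
Unnormalised posteriors:
  P(Z=I)·L_I = 0.48 × 0.00617963 = 0.00296622
  P(Z=II)·L_II = 0.16 × 0.0108173 = 0.00173076
  P(Z=III)·L_III = 0.36 × 0.010928 = 0.00393409
Sum: 0.00296622 + 0.00173076 + 0.00393409 = 0.00863107
So the posterior for Line II is 0.00173076 / 0.00863107 ≈ 0.2005.

0.2005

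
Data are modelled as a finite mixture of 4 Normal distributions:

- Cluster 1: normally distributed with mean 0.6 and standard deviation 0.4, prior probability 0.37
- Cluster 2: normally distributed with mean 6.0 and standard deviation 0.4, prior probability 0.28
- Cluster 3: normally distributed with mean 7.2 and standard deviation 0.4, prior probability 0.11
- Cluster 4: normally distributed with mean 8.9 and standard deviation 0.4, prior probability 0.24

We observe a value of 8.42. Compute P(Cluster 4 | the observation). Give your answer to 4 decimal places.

Posterior ∝ prior × likelihood, so P(k | x) ∝ P(Z=k) f_k(x); normalise over all components.
Component likelihoods at x = 8.42:
  p_1 = (1/(0.4·√(2π)))·exp(−(8.42−0.6)²/(2·0.4²)) = 0.997356·exp(-191.10125) = 1.01072e-83
  p_2 = (1/(0.4·√(2π)))·exp(−(8.42−6.0)²/(2·0.4²)) = 0.997356·exp(-18.30125) = 1.12388e-08
  p_3 = (1/(0.4·√(2π)))·exp(−(8.42−7.2)²/(2·0.4²)) = 0.997356·exp(-4.65125) = 0.00952441
  p_4 = (1/(0.4·√(2π)))·exp(−(8.42−8.9)²/(2·0.4²)) = 0.997356·exp(-0.72000) = 0.485465
Weight by the priors:
  P(Z=1)·p_1 = 0.37 × 1.01072e-83 = 3.73967e-84
  P(Z=2)·p_2 = 0.28 × 1.12388e-08 = 3.14685e-09
  P(Z=3)·p_3 = 0.11 × 0.00952441 = 0.00104768
  P(Z=4)·p_4 = 0.24 × 0.485465 = 0.116512
Sum: 3.73967e-84 + 3.14685e-09 + 0.00104768 + 0.116512 = 0.117559
P(Cluster 4 | 8.42) ≈ 0.9911

0.9911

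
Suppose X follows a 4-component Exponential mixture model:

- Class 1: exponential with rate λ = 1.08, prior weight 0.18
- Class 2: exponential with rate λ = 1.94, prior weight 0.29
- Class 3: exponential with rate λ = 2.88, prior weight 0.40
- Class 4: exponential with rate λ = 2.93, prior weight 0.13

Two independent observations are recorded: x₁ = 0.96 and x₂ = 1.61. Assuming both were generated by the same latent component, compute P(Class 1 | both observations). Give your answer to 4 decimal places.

0.5647

Posterior ∝ prior × likelihood, so P(k | x) ∝ π_k f_k(x); normalise over all components.
Since both observations come from the same component, the likelihood for component k is f_k(x₁)·f_k(x₂).
  f_1 = [0.382955] × [0.18979] = 0.0726808
  f_2 = [0.301281] × [0.0853741] = 0.0257216
  f_3 = [0.181407] × [0.0279033] = 0.00506187
  f_4 = [0.175907] × [0.0261921] = 0.00460738
Prior × likelihood for each component:
  π_1·f_1 = 0.18 × 0.0726808 = 0.0130825
  π_2·f_2 = 0.29 × 0.0257216 = 0.00745926
  π_3·f_3 = 0.40 × 0.00506187 = 0.00202475
  π_4·f_4 = 0.13 × 0.00460738 = 0.00059896
Marginal: 0.0130825 + 0.00745926 + 0.00202475 + 0.00059896 = 0.0231655
So the posterior for Class 1 is 0.0130825 / 0.0231655 ≈ 0.5647.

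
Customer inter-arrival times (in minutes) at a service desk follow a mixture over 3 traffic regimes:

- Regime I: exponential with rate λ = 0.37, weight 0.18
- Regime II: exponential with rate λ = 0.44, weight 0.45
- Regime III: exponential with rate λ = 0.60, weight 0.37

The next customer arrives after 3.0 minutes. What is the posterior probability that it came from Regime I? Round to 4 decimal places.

0.1968

The responsibility of component k is π_k f_k(x) divided by Σ_j π_j f_j(x).
Evaluate each component's likelihood at the observed value:
  L_I = 0.37·e^(−0.37·3.0) = 0.37·e^(−1.1100) = 0.121937
  L_II = 0.44·e^(−0.44·3.0) = 0.44·e^(−1.3200) = 0.11754
  L_III = 0.60·e^(−0.60·3.0) = 0.60·e^(−1.8000) = 0.0991793
Weight by the priors:
  π_I·L_I = 0.18 × 0.121937 = 0.0219486
  π_II·L_II = 0.45 × 0.11754 = 0.0528928
  π_III·L_III = 0.37 × 0.0991793 = 0.0366964
Marginal: 0.0219486 + 0.0528928 + 0.0366964 = 0.111538
P(Regime I | data) = 0.0219486 / 0.111538 ≈ 0.1968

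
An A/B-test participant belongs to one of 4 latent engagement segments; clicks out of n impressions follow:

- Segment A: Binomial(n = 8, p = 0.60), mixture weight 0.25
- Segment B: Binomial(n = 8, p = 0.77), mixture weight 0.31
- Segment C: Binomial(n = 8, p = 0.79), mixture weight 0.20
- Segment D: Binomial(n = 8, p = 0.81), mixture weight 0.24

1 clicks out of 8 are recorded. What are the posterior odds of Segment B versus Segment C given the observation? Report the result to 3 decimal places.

Only the two components matter; the odds are (w_i f_i(x)) / (w_j f_j(x)).
Component likelihoods at x = 1 clicks out of 8:
  p_A = C(8,1)·0.60^1·0.40^7 = 8·0.6·0.0016384 = 0.00786432
  p_B = C(8,1)·0.77^1·0.23^7 = 8·0.77·3.40483e-05 = 0.000209737
  p_C = C(8,1)·0.79^1·0.21^7 = 8·0.79·1.80109e-05 = 0.000113829
  p_D = C(8,1)·0.81^1·0.19^7 = 8·0.81·8.93872e-06 = 5.79229e-05
Posterior odds = (w_B·p_B) / (w_C·p_C) = (0.31·0.000209737) / (0.20·0.000113829) = 6.50185e-05 / 2.27658e-05 ≈ 2.856

2.856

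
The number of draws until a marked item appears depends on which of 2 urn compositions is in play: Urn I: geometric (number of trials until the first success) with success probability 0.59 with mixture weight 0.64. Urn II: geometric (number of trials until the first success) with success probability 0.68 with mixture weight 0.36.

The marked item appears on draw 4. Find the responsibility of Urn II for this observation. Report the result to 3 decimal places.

0.236

Apply Bayes' rule: the posterior for each component is proportional to its prior times its likelihood at x.
Evaluate each component's likelihood at the observed value:
  f_I = 0.59·(1−0.59)^3 = 0.59·0.068921 = 0.0406634
  f_II = 0.68·(1−0.68)^3 = 0.68·0.032768 = 0.0222822
Weight by the priors:
  w_I·f_I = 0.64 × 0.0406634 = 0.0260246
  w_II·f_II = 0.36 × 0.0222822 = 0.00802161
Denominator: 0.0260246 + 0.00802161 = 0.0340462
P(Urn II | x) ≈ 0.236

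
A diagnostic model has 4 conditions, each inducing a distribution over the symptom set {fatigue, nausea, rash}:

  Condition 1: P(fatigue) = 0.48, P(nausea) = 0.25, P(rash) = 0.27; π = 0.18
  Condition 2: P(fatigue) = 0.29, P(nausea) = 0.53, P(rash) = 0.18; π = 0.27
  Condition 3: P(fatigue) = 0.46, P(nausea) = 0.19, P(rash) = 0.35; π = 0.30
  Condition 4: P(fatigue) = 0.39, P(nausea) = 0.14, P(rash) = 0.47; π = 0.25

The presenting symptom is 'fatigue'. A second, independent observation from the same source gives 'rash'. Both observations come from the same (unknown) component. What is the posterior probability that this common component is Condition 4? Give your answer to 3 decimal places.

0.348

Apply Bayes' rule: the posterior for each component is proportional to its prior times its likelihood at x.
Since both observations come from the same component, the likelihood for component k is f_k(x₁)·f_k(x₂).
  f_1 = [P(fatigue | comp) = 0.48] × [0.27] = 0.1296
  f_2 = [P(fatigue | comp) = 0.29] × [0.18] = 0.0522
  f_3 = [P(fatigue | comp) = 0.46] × [0.35] = 0.161
  f_4 = [P(fatigue | comp) = 0.39] × [0.47] = 0.1833
Prior × likelihood for each component:
  π_1·f_1 = 0.18 × 0.1296 = 0.023328
  π_2·f_2 = 0.27 × 0.0522 = 0.014094
  π_3·f_3 = 0.30 × 0.161 = 0.0483
  π_4·f_4 = 0.25 × 0.1833 = 0.045825
Denominator: 0.023328 + 0.014094 + 0.0483 + 0.045825 = 0.131547
So the posterior for Condition 4 is 0.045825 / 0.131547 ≈ 0.348.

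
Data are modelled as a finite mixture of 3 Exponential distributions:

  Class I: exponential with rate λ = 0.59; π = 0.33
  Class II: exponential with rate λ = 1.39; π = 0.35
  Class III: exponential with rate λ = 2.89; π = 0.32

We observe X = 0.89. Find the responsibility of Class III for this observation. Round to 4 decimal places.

0.2160

P(component k | x) = π_k·f_k(x) / marginal(x), where marginal(x) = Σ_j π_j·f_j(x).
Evaluate each component's likelihood at the observed value:
  L_I = 0.59·e^(−0.59·0.89) = 0.59·e^(−0.5251) = 0.348983
  L_II = 1.39·e^(−1.39·0.89) = 1.39·e^(−1.2371) = 0.403412
  L_III = 2.89·e^(−2.89·0.89) = 2.89·e^(−2.5721) = 0.220724
Multiply by the mixture weights:
  π_I·L_I = 0.33 × 0.348983 = 0.115164
  π_II·L_II = 0.35 × 0.403412 = 0.141194
  π_III·L_III = 0.32 × 0.220724 = 0.0706316
Marginal: 0.115164 + 0.141194 + 0.0706316 = 0.32699
Responsibility of Class III: 0.0706316 / 0.32699 ≈ 0.2160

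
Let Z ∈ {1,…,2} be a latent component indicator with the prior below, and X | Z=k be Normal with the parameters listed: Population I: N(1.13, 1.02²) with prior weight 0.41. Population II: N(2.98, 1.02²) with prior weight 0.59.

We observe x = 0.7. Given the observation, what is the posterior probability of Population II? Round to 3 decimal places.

P(component k | x) = P(Z=k)·f_k(x) / marginal(x), where marginal(x) = Σ_j P(Z=j)·f_j(x).
Evaluate each component's likelihood at the observed value:
  f_I = (1/(1.02·√(2π)))·exp(−(0.7−1.13)²/(2·1.02²)) = 0.391120·exp(-0.08886) = 0.357864
  f_II = (1/(1.02·√(2π)))·exp(−(0.7−2.98)²/(2·1.02²)) = 0.391120·exp(-2.49827) = 0.0321607
Multiply by the mixture weights:
  P(Z=I)·f_I = 0.41 × 0.357864 = 0.146724
  P(Z=II)·f_II = 0.59 × 0.0321607 = 0.0189748
Sum: 0.146724 + 0.0189748 = 0.165699
So the posterior for Population II is 0.0189748 / 0.165699 ≈ 0.115.

0.115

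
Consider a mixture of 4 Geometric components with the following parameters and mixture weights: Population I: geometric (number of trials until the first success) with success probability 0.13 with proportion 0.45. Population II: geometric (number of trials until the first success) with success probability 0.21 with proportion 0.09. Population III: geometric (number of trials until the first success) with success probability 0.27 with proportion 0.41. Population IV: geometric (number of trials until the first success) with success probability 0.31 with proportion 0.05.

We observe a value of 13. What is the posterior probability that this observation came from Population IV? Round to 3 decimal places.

Apply Bayes' rule: the posterior for each component is proportional to its prior times its likelihood at x.
Component likelihoods at x = 13:
  p_I = 0.0244441
  p_II = 0.0124092
  p_III = 0.00618355
  p_IV = 0.00361036
Prior × likelihood for each component:
  π_I·p_I = 0.45 × 0.0244441 = 0.0109999
  π_II·p_II = 0.09 × 0.0124092 = 0.00111683
  π_III·p_III = 0.41 × 0.00618355 = 0.00253526
  π_IV·p_IV = 0.05 × 0.00361036 = 0.000180518
Sum: 0.0109999 + 0.00111683 + 0.00253526 + 0.000180518 = 0.0148325
Responsibility of Population IV: 0.000180518 / 0.0148325 ≈ 0.012

0.012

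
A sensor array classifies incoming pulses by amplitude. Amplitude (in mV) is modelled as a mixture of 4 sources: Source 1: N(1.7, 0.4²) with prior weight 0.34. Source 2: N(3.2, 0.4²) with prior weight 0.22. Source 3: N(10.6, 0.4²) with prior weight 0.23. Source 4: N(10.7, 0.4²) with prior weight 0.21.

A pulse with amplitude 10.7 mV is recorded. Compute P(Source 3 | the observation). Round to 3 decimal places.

0.515

P(component k | x) = π_k·f_k(x) / marginal(x), where marginal(x) = Σ_j π_j·f_j(x).
Evaluate each component's likelihood at the observed value:
  L_1 = (1/(0.4·√(2π)))·exp(−(10.7−1.7)²/(2·0.4²)) = 0.997356·exp(-253.12500) = 1.16966e-110
  L_2 = (1/(0.4·√(2π)))·exp(−(10.7−3.2)²/(2·0.4²)) = 0.997356·exp(-175.78125) = 4.55012e-77
  L_3 = (1/(0.4·√(2π)))·exp(−(10.7−10.6)²/(2·0.4²)) = 0.997356·exp(-0.03125) = 0.96667
  L_4 = (1/(0.4·√(2π)))·exp(−(10.7−10.7)²/(2·0.4²)) = 0.997356·exp(-0.00000) = 0.997356
Unnormalised posteriors:
  π_1·L_1 = 0.34 × 1.16966e-110 = 3.97684e-111
  π_2·L_2 = 0.22 × 4.55012e-77 = 1.00103e-77
  π_3·L_3 = 0.23 × 0.96667 = 0.222334
  π_4·L_4 = 0.21 × 0.997356 = 0.209445
Evidence: 3.97684e-111 + 1.00103e-77 + 0.222334 + 0.209445 = 0.431779
Responsibility of Source 3: 0.222334 / 0.431779 ≈ 0.515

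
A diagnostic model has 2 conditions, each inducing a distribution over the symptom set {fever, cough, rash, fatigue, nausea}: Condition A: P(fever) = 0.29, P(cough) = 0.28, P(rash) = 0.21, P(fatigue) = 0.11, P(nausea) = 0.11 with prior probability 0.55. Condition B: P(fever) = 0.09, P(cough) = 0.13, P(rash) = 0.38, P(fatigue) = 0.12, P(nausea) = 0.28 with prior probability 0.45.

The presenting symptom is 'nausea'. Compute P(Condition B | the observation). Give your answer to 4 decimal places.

Posterior ∝ prior × likelihood, so P(k | x) ∝ P(Z=k) f_k(x); normalise over all components.
Categorical probabilities:
  f_A = P(nausea | comp) = 0.11
  f_B = P(nausea | comp) = 0.28
Multiply by the mixture weights:
  P(Z=A)·f_A = 0.55 × 0.11 = 0.0605
  P(Z=B)·f_B = 0.45 × 0.28 = 0.126
Sum: 0.0605 + 0.126 = 0.1865
So the posterior for Condition B is 0.126 / 0.1865 ≈ 0.6756.

0.6756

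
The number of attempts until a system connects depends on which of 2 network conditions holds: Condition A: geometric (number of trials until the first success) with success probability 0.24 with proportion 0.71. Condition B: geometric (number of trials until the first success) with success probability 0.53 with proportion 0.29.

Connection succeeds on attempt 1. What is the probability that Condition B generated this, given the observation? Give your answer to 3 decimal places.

0.474

By Bayes' theorem, P(k | x) = π_k f_k(x) / Σ_j π_j f_j(x).
Component likelihoods at x = 1:
  L_A = 0.24
  L_B = 0.53
Unnormalised posteriors:
  π_A·L_A = 0.71 × 0.24 = 0.1704
  π_B·L_B = 0.29 × 0.53 = 0.1537
Marginal: 0.1704 + 0.1537 = 0.3241
P(Condition B | data) ≈ 0.474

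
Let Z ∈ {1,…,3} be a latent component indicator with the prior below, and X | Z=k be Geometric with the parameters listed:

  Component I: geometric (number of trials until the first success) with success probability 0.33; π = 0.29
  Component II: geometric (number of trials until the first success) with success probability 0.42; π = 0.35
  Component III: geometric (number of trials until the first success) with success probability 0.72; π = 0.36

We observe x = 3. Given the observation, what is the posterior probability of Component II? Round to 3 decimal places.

0.439

The responsibility of component k is π_k f_k(x) divided by Σ_j π_j f_j(x).
Evaluate each component's likelihood at the observed value:
  p_I = 0.33·(1−0.33)^2 = 0.33·0.4489 = 0.148137
  p_II = 0.42·(1−0.42)^2 = 0.42·0.3364 = 0.141288
  p_III = 0.72·(1−0.72)^2 = 0.72·0.0784 = 0.056448
Prior × likelihood for each component:
  π_I·p_I = 0.29 × 0.148137 = 0.0429597
  π_II·p_II = 0.35 × 0.141288 = 0.0494508
  π_III·p_III = 0.36 × 0.056448 = 0.0203213
Normaliser: 0.0429597 + 0.0494508 + 0.0203213 = 0.112732
Responsibility of Component II: 0.0494508 / 0.112732 ≈ 0.439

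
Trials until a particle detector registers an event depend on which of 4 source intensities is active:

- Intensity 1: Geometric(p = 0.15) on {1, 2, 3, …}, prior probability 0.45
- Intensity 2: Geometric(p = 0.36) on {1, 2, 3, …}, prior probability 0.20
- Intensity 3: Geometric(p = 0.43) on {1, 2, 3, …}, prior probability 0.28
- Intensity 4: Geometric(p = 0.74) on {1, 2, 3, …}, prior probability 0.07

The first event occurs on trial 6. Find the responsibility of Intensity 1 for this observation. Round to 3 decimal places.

0.666

P(component k | x) = π_k·f_k(x) / marginal(x), where marginal(x) = Σ_j π_j·f_j(x).
Evaluate each component's likelihood at the observed value:
  L_1 = 0.15·(1−0.15)^5 = 0.15·0.443705 = 0.0665558
  L_2 = 0.36·(1−0.36)^5 = 0.36·0.107374 = 0.0386547
  L_3 = 0.43·(1−0.43)^5 = 0.43·0.0601692 = 0.0258728
  L_4 = 0.74·(1−0.74)^5 = 0.74·0.00118814 = 0.000879222
Prior × likelihood for each component:
  π_1·L_1 = 0.45 × 0.0665558 = 0.0299501
  π_2·L_2 = 0.20 × 0.0386547 = 0.00773094
  π_3·L_3 = 0.28 × 0.0258728 = 0.00724437
  π_4·L_4 = 0.07 × 0.000879222 = 6.15455e-05
Evidence: 0.0299501 + 0.00773094 + 0.00724437 + 6.15455e-05 = 0.044987
P(Intensity 1 | data) = 0.0299501 / 0.044987 ≈ 0.666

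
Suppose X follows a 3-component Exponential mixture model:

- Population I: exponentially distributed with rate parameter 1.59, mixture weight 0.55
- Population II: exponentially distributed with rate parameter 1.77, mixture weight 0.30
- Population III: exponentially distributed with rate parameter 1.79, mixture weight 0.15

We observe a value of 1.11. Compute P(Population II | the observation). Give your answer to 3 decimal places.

0.285

By Bayes' theorem, P(k | x) = w_k f_k(x) / Σ_j w_j f_j(x).
Exponential densities:
  p_I = 1.59·e^(−1.59·1.11) = 1.59·e^(−1.7649) = 0.272214
  p_II = 1.77·e^(−1.77·1.11) = 1.77·e^(−1.9647) = 0.24815
  p_III = 1.79·e^(−1.79·1.11) = 1.79·e^(−1.9869) = 0.245445
Multiply by the mixture weights:
  w_I·p_I = 0.55 × 0.272214 = 0.149718
  w_II·p_II = 0.30 × 0.24815 = 0.0744451
  w_III·p_III = 0.15 × 0.245445 = 0.0368167
Normaliser: 0.149718 + 0.0744451 + 0.0368167 = 0.26098
P(Population II | data) = 0.0744451 / 0.26098 ≈ 0.285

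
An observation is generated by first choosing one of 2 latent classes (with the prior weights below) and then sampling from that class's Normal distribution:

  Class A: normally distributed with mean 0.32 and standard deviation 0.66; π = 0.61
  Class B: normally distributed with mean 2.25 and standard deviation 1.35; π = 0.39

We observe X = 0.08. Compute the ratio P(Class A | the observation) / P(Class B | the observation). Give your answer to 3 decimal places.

Posterior odds = (w_i f_i(x)) / (w_j f_j(x)); the normalising sum cancels.
Component likelihoods at x = 0.08:
  L_A = 0.565786
  L_B = 0.0811933
0.34513 / 0.0316654 ≈ 10.899

10.899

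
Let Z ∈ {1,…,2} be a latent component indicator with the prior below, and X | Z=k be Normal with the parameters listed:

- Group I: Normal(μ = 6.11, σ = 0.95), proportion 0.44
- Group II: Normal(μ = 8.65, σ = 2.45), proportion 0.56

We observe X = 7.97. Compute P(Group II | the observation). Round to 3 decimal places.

By Bayes' theorem, P(k | x) = w_k f_k(x) / Σ_j w_j f_j(x).
Component likelihoods at x = 7.97:
  p_I = 0.061771
  p_II = 0.156681
Weight by the priors:
  w_I·p_I = 0.44 × 0.061771 = 0.0271792
  w_II·p_II = 0.56 × 0.156681 = 0.0877413
Denominator: 0.0271792 + 0.0877413 = 0.114921
P(Group II | data) ≈ 0.763

0.763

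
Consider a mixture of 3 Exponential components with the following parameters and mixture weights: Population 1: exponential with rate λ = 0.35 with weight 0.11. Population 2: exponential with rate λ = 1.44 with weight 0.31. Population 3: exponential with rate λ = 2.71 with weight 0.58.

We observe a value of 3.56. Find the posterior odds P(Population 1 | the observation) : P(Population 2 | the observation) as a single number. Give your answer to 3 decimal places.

Only the two components matter; the odds are (P(Z=i) f_i(x)) / (P(Z=j) f_j(x)).
Component likelihoods at x = 3.56:
  f_1 = 0.35·e^(−0.35·3.56) = 0.35·e^(−1.2460) = 0.100679
  f_2 = 1.44·e^(−1.44·3.56) = 1.44·e^(−5.1264) = 0.00855057
  f_3 = 2.71·e^(−2.71·3.56) = 2.71·e^(−9.6476) = 0.000175013
0.0110746 / 0.00265068 ≈ 4.178

4.178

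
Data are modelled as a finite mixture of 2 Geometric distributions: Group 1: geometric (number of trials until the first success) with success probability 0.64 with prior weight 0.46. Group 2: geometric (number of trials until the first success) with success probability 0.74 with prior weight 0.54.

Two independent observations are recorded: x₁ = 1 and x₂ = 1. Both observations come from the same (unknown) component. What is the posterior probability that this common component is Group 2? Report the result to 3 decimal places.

0.611

Apply Bayes' rule: the posterior for each component is proportional to its prior times its likelihood at x.
Since both observations come from the same component, the likelihood for component k is f_k(x₁)·f_k(x₂).
  L_1 = [0.64·(1−0.64)^0 = 0.64·1 = 0.64] × [0.64] = 0.4096
  L_2 = [0.74·(1−0.74)^0 = 0.74·1 = 0.74] × [0.74] = 0.5476
Weight by the priors:
  w_1·L_1 = 0.46 × 0.4096 = 0.188416
  w_2·L_2 = 0.54 × 0.5476 = 0.295704
Marginal: 0.188416 + 0.295704 = 0.48412
P(Group 2 | x) = 0.295704 / 0.48412 ≈ 0.611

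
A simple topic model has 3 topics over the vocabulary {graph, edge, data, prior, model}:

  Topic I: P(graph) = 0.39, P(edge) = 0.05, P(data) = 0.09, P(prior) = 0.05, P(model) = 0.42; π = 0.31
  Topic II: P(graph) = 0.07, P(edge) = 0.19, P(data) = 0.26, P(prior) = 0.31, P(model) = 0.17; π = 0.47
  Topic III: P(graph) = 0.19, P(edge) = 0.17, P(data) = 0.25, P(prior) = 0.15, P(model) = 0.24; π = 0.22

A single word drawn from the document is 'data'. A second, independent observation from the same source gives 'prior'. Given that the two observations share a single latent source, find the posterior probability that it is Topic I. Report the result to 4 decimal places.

0.0294

Apply Bayes' rule: the posterior for each component is proportional to its prior times its likelihood at x.
Since both observations come from the same component, the likelihood for component k is f_k(x₁)·f_k(x₂).
  p_I = [P(data | comp) = 0.09] × [0.05] = 0.0045
  p_II = [P(data | comp) = 0.26] × [0.31] = 0.0806
  p_III = [P(data | comp) = 0.25] × [0.15] = 0.0375
Weight by the priors:
  w_I·p_I = 0.31 × 0.0045 = 0.001395
  w_II·p_II = 0.47 × 0.0806 = 0.037882
  w_III·p_III = 0.22 × 0.0375 = 0.00825
Evidence: 0.001395 + 0.037882 + 0.00825 = 0.047527
So the posterior for Topic I is 0.001395 / 0.047527 ≈ 0.0294.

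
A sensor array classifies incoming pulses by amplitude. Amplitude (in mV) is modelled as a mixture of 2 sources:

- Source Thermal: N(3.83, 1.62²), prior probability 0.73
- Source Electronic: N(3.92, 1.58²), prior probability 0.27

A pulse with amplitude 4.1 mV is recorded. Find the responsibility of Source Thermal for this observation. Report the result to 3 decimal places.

0.724

P(component k | x) = π_k·f_k(x) / marginal(x), where marginal(x) = Σ_j π_j·f_j(x).
Normal densities:
  p_Thermal = 0.242864
  p_Electronic = 0.250862
Prior × likelihood for each component:
  π_Thermal·p_Thermal = 0.73 × 0.242864 = 0.177291
  π_Electronic·p_Electronic = 0.27 × 0.250862 = 0.0677327
Marginal: 0.177291 + 0.0677327 = 0.245023
P(Source Thermal | data) ≈ 0.724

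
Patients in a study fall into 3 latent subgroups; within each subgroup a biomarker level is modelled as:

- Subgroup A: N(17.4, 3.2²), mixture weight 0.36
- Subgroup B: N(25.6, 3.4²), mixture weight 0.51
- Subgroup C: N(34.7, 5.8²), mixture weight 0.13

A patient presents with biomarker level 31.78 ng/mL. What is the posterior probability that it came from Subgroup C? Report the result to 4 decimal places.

0.4071

Apply Bayes' rule: the posterior for each component is proportional to its prior times its likelihood at x.
Evaluate each component's likelihood at the observed value:
  p_A = 5.1373e-06
  p_B = 0.0224911
  p_C = 0.060596
Unnormalised posteriors:
  π_A·p_A = 0.36 × 5.1373e-06 = 1.84943e-06
  π_B·p_B = 0.51 × 0.0224911 = 0.0114705
  π_C·p_C = 0.13 × 0.060596 = 0.00787748
Normaliser: 1.84943e-06 + 0.0114705 + 0.00787748 = 0.0193498
Responsibility of Subgroup C: 0.00787748 / 0.0193498 ≈ 0.4071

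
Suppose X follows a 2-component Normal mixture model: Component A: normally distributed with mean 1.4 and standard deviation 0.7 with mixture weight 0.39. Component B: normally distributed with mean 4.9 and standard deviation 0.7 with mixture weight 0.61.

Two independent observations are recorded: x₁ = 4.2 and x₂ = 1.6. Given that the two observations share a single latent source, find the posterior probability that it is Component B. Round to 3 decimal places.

Posterior ∝ prior × likelihood, so P(k | x) ∝ π_k f_k(x); normalise over all components.
Since both observations come from the same component, the likelihood for component k is f_k(x₁)·f_k(x₂).
  f_A = [(1/(0.7·√(2π)))·exp(−(4.2−1.4)²/(2·0.7²)) = 0.569918·exp(-8.00000) = 0.000191186] × [0.547124] = 0.000104602
  f_B = [(1/(0.7·√(2π)))·exp(−(4.2−4.9)²/(2·0.7²)) = 0.569918·exp(-0.50000) = 0.345672] × [8.50796e-06] = 2.94097e-06
Unnormalised posteriors:
  π_A·f_A = 0.39 × 0.000104602 = 4.0795e-05
  π_B·f_B = 0.61 × 2.94097e-06 = 1.79399e-06
Denominator: 4.0795e-05 + 1.79399e-06 = 4.25889e-05
Responsibility of Component B: 1.79399e-06 / 4.25889e-05 ≈ 0.042

0.042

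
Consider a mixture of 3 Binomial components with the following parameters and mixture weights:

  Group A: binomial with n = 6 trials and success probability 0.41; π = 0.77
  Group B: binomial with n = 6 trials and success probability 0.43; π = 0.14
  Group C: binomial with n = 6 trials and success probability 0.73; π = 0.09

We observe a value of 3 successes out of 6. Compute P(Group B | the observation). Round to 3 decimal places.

0.151

Apply Bayes' rule: the posterior for each component is proportional to its prior times its likelihood at x.
Evaluate each component's likelihood at the observed value:
  p_A = 0.283099
  p_B = 0.294483
  p_C = 0.15314
Unnormalised posteriors:
  P(Z=A)·p_A = 0.77 × 0.283099 = 0.217986
  P(Z=B)·p_B = 0.14 × 0.294483 = 0.0412276
  P(Z=C)·p_C = 0.09 × 0.15314 = 0.0137826
Sum: 0.217986 + 0.0412276 + 0.0137826 = 0.272996
So the posterior for Group B is 0.0412276 / 0.272996 ≈ 0.151.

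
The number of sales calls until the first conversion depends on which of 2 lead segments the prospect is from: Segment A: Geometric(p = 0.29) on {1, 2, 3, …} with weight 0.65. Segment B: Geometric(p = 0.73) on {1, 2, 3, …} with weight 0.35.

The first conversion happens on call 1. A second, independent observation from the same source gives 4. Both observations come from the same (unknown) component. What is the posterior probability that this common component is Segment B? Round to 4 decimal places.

The responsibility of component k is π_k f_k(x) divided by Σ_j π_j f_j(x).
Since both observations come from the same component, the likelihood for component k is f_k(x₁)·f_k(x₂).
  L_A = [0.29] × [0.103794] = 0.0301003
  L_B = [0.73] × [0.0143686] = 0.0104891
Weight by the priors:
  π_A·L_A = 0.65 × 0.0301003 = 0.0195652
  π_B·L_B = 0.35 × 0.0104891 = 0.00367117
Evidence: 0.0195652 + 0.00367117 = 0.0232364
P(Segment B | x) ≈ 0.1580

0.1580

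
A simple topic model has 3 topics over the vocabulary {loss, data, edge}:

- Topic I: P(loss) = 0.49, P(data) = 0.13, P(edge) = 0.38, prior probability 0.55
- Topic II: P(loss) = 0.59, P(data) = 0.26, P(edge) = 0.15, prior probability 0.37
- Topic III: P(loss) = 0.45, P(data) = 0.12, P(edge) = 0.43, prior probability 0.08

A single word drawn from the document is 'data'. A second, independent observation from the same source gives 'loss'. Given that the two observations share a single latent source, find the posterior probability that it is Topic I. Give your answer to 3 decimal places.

The responsibility of component k is π_k f_k(x) divided by Σ_j π_j f_j(x).
Since both observations come from the same component, the likelihood for component k is f_k(x₁)·f_k(x₂).
  f_I = [P(data | comp) = 0.13] × [0.49] = 0.0637
  f_II = [P(data | comp) = 0.26] × [0.59] = 0.1534
  f_III = [P(data | comp) = 0.12] × [0.45] = 0.054
Prior × likelihood for each component:
  π_I·f_I = 0.55 × 0.0637 = 0.035035
  π_II·f_II = 0.37 × 0.1534 = 0.056758
  π_III·f_III = 0.08 × 0.054 = 0.00432
Evidence: 0.035035 + 0.056758 + 0.00432 = 0.096113
P(Topic I | x₁,x₂) = 0.035035 / 0.096113 ≈ 0.365

0.365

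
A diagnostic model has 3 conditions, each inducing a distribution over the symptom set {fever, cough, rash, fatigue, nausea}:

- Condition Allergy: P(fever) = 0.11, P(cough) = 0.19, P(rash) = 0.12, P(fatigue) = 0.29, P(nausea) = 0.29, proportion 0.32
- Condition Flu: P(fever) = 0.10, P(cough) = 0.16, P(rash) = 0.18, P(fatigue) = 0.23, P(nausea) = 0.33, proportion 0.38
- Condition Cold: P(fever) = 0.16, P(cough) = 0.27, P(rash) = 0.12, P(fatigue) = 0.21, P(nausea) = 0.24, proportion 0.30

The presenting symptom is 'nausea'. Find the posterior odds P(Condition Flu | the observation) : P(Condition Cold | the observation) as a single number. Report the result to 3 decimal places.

Posterior odds = (π_i f_i(x)) / (π_j f_j(x)); the normalising sum cancels.
Categorical probabilities:
  L_Allergy = 0.29
  L_Flu = 0.33
  L_Cold = 0.24
0.1254 / 0.072 ≈ 1.742

1.742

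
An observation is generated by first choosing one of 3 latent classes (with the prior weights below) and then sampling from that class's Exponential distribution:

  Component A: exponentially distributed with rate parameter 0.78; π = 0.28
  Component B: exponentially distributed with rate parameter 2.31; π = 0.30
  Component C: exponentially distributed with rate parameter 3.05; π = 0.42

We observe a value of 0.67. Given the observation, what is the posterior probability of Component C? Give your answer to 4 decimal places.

0.3748

By Bayes' theorem, P(k | x) = π_k f_k(x) / Σ_j π_j f_j(x).
Evaluate each component's likelihood at the observed value:
  L_A = 0.78·e^(−0.78·0.67) = 0.78·e^(−0.5226) = 0.462522
  L_B = 2.31·e^(−2.31·0.67) = 2.31·e^(−1.5477) = 0.491422
  L_C = 3.05·e^(−3.05·0.67) = 3.05·e^(−2.0435) = 0.395202
Weight by the priors:
  π_A·L_A = 0.28 × 0.462522 = 0.129506
  π_B·L_B = 0.30 × 0.491422 = 0.147427
  π_C·L_C = 0.42 × 0.395202 = 0.165985
Marginal: 0.129506 + 0.147427 + 0.165985 = 0.442917
Responsibility of Component C: 0.165985 / 0.442917 ≈ 0.3748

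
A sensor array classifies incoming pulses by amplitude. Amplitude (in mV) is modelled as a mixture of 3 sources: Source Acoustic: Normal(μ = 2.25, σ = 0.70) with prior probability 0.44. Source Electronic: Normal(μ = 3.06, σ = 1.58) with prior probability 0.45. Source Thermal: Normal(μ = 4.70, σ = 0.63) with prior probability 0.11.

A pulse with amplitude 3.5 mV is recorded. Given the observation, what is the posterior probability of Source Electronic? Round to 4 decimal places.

0.6371

Apply Bayes' rule: the posterior for each component is proportional to its prior times its likelihood at x.
Normal densities:
  L_Acoustic = (1/(0.70·√(2π)))·exp(−(3.5−2.25)²/(2·0.70²)) = 0.569918·exp(-1.59439) = 0.115712
  L_Electronic = (1/(1.58·√(2π)))·exp(−(3.5−3.06)²/(2·1.58²)) = 0.252495·exp(-0.03878) = 0.242892
  L_Thermal = (1/(0.63·√(2π)))·exp(−(3.5−4.70)²/(2·0.63²)) = 0.633242·exp(-1.81406) = 0.103213
Multiply by the mixture weights:
  w_Acoustic·L_Acoustic = 0.44 × 0.115712 = 0.0509133
  w_Electronic·L_Electronic = 0.45 × 0.242892 = 0.109301
  w_Thermal·L_Thermal = 0.11 × 0.103213 = 0.0113534
Sum: 0.0509133 + 0.109301 + 0.0113534 = 0.171568
P(Source Electronic | x) = 0.109301 / 0.171568 ≈ 0.6371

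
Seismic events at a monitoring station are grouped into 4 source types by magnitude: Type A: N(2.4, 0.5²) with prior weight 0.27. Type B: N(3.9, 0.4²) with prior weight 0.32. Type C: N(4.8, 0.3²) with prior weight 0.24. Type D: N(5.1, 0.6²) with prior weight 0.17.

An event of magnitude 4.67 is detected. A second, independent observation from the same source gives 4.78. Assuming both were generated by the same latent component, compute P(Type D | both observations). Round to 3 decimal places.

By Bayes' theorem, P(k | x) = P(Z=k) f_k(x) / Σ_j P(Z=j) f_j(x).
Since both observations come from the same component, the likelihood for component k is f_k(x₁)·f_k(x₂).
  p_A = [(1/(0.5·√(2π)))·exp(−(4.67−2.4)²/(2·0.5²)) = 0.797885·exp(-10.30580) = 2.66801e-05] × [9.5919e-06] = 2.55913e-10
  p_B = [(1/(0.4·√(2π)))·exp(−(4.67−3.9)²/(2·0.4²)) = 0.997356·exp(-1.85281) = 0.156381] × [0.0886865] = 0.0138689
  p_C = [(1/(0.3·√(2π)))·exp(−(4.67−4.8)²/(2·0.3²)) = 1.329808·exp(-0.09389) = 1.21064] × [1.32686] = 1.60634
  p_D = [(1/(0.6·√(2π)))·exp(−(4.67−5.1)²/(2·0.6²)) = 0.664904·exp(-0.25681) = 0.514315] × [0.576756] = 0.296635
Multiply by the mixture weights:
  P(Z=A)·p_A = 0.27 × 2.55913e-10 = 6.90966e-11
  P(Z=B)·p_B = 0.32 × 0.0138689 = 0.00443804
  P(Z=C)·p_C = 0.24 × 1.60634 = 0.385521
  P(Z=D)·p_D = 0.17 × 0.296635 = 0.0504279
Denominator: 6.90966e-11 + 0.00443804 + 0.385521 + 0.0504279 = 0.440387
Responsibility of Type D: 0.0504279 / 0.440387 ≈ 0.115

0.115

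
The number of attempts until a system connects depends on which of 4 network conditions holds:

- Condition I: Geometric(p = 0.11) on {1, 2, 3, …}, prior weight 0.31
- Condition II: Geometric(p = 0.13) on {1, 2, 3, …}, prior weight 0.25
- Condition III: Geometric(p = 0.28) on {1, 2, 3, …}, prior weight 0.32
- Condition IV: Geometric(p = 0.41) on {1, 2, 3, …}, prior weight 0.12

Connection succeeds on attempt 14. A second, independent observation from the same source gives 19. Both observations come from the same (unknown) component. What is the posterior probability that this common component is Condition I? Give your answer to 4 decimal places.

By Bayes' theorem, P(k | x) = w_k f_k(x) / Σ_j w_j f_j(x).
Since both observations come from the same component, the likelihood for component k is f_k(x₁)·f_k(x₂).
  L_I = [0.11·(1−0.11)^13 = 0.11·0.219821 = 0.0241804] × [0.0135025] = 0.000326494
  L_II = [0.13·(1−0.13)^13 = 0.13·0.163588 = 0.0212664] × [0.0105996] = 0.000225415
  L_III = [0.28·(1−0.28)^13 = 0.28·0.0139741 = 0.00391274] × [0.000757082] = 2.96226e-06
  L_IV = [0.41·(1−0.41)^13 = 0.41·0.00104973 = 0.000430388] × [3.07695e-05] = 1.32428e-08
Unnormalised posteriors:
  w_I·L_I = 0.31 × 0.000326494 = 0.000101213
  w_II·L_II = 0.25 × 0.000225415 = 5.63538e-05
  w_III·L_III = 0.32 × 2.96226e-06 = 9.47924e-07
  w_IV·L_IV = 0.12 × 1.32428e-08 = 1.58914e-09
Denominator: 0.000101213 + 5.63538e-05 + 9.47924e-07 + 1.58914e-09 = 0.000158517
P(Condition I | x₁,x₂) ≈ 0.6385

0.6385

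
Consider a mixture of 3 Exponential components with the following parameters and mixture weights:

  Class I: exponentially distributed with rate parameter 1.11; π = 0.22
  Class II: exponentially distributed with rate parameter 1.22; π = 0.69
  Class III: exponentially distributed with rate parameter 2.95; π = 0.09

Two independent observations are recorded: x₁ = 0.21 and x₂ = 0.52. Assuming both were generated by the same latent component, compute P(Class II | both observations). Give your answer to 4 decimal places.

By Bayes' theorem, P(k | x) = π_k f_k(x) / Σ_j π_j f_j(x).
Since both observations come from the same component, the likelihood for component k is f_k(x₁)·f_k(x₂).
  p_I = [0.879203] × [0.62323] = 0.547945
  p_II = [0.944264] × [0.646909] = 0.610853
  p_III = [1.58773] × [0.63623] = 1.01016
Prior × likelihood for each component:
  π_I·p_I = 0.22 × 0.547945 = 0.120548
  π_II·p_II = 0.69 × 0.610853 = 0.421489
  π_III·p_III = 0.09 × 1.01016 = 0.0909145
Normaliser: 0.120548 + 0.421489 + 0.0909145 = 0.632951
So the posterior for Class II is 0.421489 / 0.632951 ≈ 0.6659.

0.6659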